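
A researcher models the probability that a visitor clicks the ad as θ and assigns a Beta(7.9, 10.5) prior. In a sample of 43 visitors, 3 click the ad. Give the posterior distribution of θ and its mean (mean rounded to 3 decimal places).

Posterior: Beta(10.9, 50.5); mean ≈ 0.178

The binomial likelihood is conjugate to the Beta prior: with 3 successes and 40 failures, the posterior is Beta(7.9+3, 10.5+40) = Beta(10.9, 50.5).
Posterior mean = α/(α+β) = 10.9/61.4 = 0.178.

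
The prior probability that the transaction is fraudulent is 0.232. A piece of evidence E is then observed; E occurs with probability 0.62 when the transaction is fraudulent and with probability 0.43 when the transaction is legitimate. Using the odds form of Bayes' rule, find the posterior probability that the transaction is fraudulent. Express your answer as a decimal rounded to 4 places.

Prior odds = 0.232/(1−0.232) = 0.30208. In log-odds, ln(0.30208) = -1.1971.
Add log likelihood ratio: ln(1.4419) = 0.36593.
Posterior log-odds = -0.83112, so posterior odds = exp(-0.83112) = 0.43556. Converting, P(H|E) = 0.43556/1.4356 = 0.3034.

Posterior probability ≈ 0.3034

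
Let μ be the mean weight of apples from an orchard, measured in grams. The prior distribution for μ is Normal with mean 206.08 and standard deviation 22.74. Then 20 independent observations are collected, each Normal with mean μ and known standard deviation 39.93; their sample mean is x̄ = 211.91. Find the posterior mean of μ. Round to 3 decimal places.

Prior precision 1/τ₀² = 1/22.74² = 0.00193383; data precision n/σ² = 20/39.93² = 0.0125439.
Posterior precision = 0.00193383 + 0.0125439 = 0.0144777.
Posterior mean = (0.00193383·206.08 + 0.0125439·211.91) / 0.0144777 = 211.131.

Posterior mean ≈ 211.131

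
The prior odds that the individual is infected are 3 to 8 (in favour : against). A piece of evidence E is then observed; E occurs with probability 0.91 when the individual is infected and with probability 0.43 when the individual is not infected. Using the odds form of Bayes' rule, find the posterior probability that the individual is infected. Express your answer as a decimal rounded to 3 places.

Posterior probability ≈ 0.442

Prior odds = 3/8 = 0.37500. In log-odds, ln(0.37500) = -0.98083.
Add log likelihood ratio: ln(2.1163) = 0.74966.
Posterior log-odds = -0.23117, so posterior odds = exp(-0.23117) = 0.79360. Converting, P(H|E) = 0.79360/1.7936 = 0.442.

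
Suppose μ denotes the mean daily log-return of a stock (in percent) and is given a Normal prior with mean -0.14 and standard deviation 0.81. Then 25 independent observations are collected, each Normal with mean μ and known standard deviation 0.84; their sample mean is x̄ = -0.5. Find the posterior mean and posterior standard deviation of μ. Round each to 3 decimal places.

Posterior mean ≈ -0.485; posterior SD ≈ 0.164

Prior precision 1/τ₀² = 1/0.81² = 1.52416; data precision n/σ² = 25/0.84² = 35.4308.
Posterior precision = 1.52416 + 35.4308 = 36.9550, giving posterior SD = 1/√36.9550 = 0.164.
Posterior mean = (1.52416·-0.14 + 35.4308·-0.5) / 36.9550 = -0.485.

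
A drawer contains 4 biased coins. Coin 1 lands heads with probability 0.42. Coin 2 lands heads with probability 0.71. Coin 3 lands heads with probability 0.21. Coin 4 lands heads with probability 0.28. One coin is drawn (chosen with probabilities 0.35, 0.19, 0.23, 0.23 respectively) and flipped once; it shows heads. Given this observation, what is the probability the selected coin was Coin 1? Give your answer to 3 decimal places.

Posterior probability ≈ 0.373

Tabulate prior·likelihood by source: [1] prior 0.35, lik 0.42, product 0.1470; [2] prior 0.19, lik 0.71, product 0.1349; [3] prior 0.23, lik 0.21, product 0.04830; [4] prior 0.23, lik 0.28, product 0.06440.
Normalizing constant = 0.39460; the posterior for Coin 1 is its product over the sum, 0.1470/0.39460 = 0.373.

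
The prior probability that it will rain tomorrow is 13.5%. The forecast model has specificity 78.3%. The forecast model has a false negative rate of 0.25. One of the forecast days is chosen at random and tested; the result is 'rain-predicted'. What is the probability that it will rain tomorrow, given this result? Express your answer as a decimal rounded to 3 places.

P(H | E) ≈ 0.350

Write H for 'it will rain tomorrow'. Prior odds H:¬H = 0.135/0.865 = 0.15607. For the 'rain-predicted' outcome, the likelihood ratio is 0.75/0.217 = 3.4562.
Posterior odds = 0.15607 × 3.4562 = 0.53941, so P(H|E) = 0.53941/(1+0.53941) = 0.350.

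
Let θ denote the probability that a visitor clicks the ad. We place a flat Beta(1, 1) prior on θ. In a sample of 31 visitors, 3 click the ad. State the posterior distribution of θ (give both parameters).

Posterior: Beta(4, 29)

Observing 3 successes and 28 failures updates Beta(1, 1) by adding the success and failure counts to the two shape parameters: α = 1+3 = 4, β = 1+28 = 29.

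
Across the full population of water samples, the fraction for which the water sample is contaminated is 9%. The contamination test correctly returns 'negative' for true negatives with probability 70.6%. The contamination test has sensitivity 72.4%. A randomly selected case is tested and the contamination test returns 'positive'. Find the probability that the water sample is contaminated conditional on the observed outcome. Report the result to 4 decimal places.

P(H | E) ≈ 0.1959

Write H for 'the water sample is contaminated'. Prior odds H:¬H = 0.09/0.91 = 0.098901. For the 'positive' outcome, the likelihood ratio is 0.724/0.294 = 2.4626.
Posterior odds = 0.098901 × 2.4626 = 0.24355, so P(H|E) = 0.24355/(1+0.24355) = 0.1959.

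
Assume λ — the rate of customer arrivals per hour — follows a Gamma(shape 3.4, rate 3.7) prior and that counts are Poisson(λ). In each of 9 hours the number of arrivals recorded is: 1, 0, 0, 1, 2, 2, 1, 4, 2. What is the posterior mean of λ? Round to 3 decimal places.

Posterior mean ≈ 1.291

The Poisson likelihood adds the total count to the shape and the number of exposure periods to the rate. Here ∑xᵢ = 13 and n = 9, so shape 3.4→16.4 and rate 3.7→12.7.
Posterior mean = shape/rate = 16.4/12.7 = 1.291.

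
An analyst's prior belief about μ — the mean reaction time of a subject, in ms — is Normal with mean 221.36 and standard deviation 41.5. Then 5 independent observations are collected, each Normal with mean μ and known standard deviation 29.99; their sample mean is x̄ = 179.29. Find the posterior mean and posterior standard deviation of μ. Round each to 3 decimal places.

Prior precision 1/τ₀² = 1/41.5² = 0.00058064; data precision n/σ² = 5/29.99² = 0.00555926.
Posterior precision = 0.00058064 + 0.00555926 = 0.00613990, giving posterior SD = 1/√0.00613990 = 12.762.
Posterior mean = (0.00058064·221.36 + 0.00555926·179.29) / 0.00613990 = 183.268.

Posterior mean ≈ 183.268; posterior SD ≈ 12.762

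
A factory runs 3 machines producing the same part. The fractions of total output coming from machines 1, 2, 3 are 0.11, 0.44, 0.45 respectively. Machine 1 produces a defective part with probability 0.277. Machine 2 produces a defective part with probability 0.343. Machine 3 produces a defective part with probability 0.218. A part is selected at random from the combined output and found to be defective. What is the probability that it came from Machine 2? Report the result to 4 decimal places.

P(defective|M1) = 0.277; P(defective|M2) = 0.343; P(defective|M3) = 0.218.
Prior × likelihood for each source: 0.11·0.277=0.03047, 0.44·0.343=0.1509, 0.45·0.218=0.09810. Summing gives P(defective) = 0.27949.
P(Machine 2 | defective) = 0.1509 / 0.27949 = 0.5400.

Posterior probability ≈ 0.5400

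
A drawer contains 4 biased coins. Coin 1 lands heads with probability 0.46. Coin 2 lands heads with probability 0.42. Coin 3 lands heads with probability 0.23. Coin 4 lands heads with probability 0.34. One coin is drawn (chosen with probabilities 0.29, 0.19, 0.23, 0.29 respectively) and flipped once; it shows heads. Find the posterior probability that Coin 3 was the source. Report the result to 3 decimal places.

Posterior probability ≈ 0.145

P(heads|C1) = 0.46; P(heads|C2) = 0.42; P(heads|C3) = 0.23; P(heads|C4) = 0.34.
Prior × likelihood for each source: 0.29·0.46=0.1334, 0.19·0.42=0.07980, 0.23·0.23=0.05290, 0.29·0.34=0.09860. Summing gives P(heads) = 0.36470.
P(Coin 3 | heads) = 0.05290 / 0.36470 = 0.145.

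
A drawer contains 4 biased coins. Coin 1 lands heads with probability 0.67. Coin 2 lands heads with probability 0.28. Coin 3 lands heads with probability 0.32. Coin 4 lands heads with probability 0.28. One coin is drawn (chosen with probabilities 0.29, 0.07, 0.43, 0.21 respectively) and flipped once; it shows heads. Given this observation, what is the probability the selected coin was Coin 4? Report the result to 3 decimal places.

P(heads|C1) = 0.67; P(heads|C2) = 0.28; P(heads|C3) = 0.32; P(heads|C4) = 0.28.
Prior × likelihood for each source: 0.29·0.67=0.1943, 0.07·0.28=0.01960, 0.43·0.32=0.1376, 0.21·0.28=0.05880. Summing gives P(heads) = 0.41030.
P(Coin 4 | heads) = 0.05880 / 0.41030 = 0.143.

Posterior probability ≈ 0.143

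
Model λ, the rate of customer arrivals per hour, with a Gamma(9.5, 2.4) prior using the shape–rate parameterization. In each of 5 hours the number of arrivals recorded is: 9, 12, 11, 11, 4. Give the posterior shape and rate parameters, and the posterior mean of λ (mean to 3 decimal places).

Posterior: Gamma(shape=56.5, rate=7.4); mean ≈ 7.635

The Poisson likelihood adds the total count to the shape and the number of exposure periods to the rate. Here ∑xᵢ = 47 and n = 5, so shape 9.5→56.5 and rate 2.4→7.4.
E[λ | data] = 56.5/7.4 = 7.635.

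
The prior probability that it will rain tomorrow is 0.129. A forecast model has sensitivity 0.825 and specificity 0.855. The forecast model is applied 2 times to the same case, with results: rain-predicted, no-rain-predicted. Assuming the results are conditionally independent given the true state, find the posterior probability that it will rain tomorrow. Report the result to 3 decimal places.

Let H be the event that it will rain tomorrow; start with P(H) = 0.129. P('rain-predicted'|H) = 0.825, P('rain-predicted'|¬H) = 0.145.
Update on result 1 ('rain-predicted'): P(H) ← 0.825·0.1290 / (0.825·0.1290 + 0.145·0.8710) = 0.10642/0.23272 = 0.4573.
Update on result 2 ('no-rain-predicted'): P(H) ← 0.175·0.4573 / (0.175·0.4573 + 0.855·0.5427) = 0.080029/0.54403 = 0.1471.

Posterior P(H) ≈ 0.147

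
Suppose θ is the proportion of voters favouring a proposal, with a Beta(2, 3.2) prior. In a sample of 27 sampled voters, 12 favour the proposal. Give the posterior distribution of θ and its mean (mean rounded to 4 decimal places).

Posterior: Beta(14, 18.2); mean ≈ 0.4348

The binomial likelihood is conjugate to the Beta prior: with 12 successes and 15 failures, the posterior is Beta(2+12, 3.2+15) = Beta(14, 18.2).
Posterior mean = α/(α+β) = 14/32.2 = 0.4348.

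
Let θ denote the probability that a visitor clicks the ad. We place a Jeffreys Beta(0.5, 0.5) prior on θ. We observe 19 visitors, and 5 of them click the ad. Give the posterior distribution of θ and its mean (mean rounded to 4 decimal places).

Observing 5 successes and 14 failures updates Beta(0.5, 0.5) by adding the success and failure counts to the two shape parameters: α = 0.5+5 = 5.5, β = 0.5+14 = 14.5.
E[θ | data] = 5.5/(5.5+14.5) = 0.2750.

Posterior: Beta(5.5, 14.5); mean ≈ 0.2750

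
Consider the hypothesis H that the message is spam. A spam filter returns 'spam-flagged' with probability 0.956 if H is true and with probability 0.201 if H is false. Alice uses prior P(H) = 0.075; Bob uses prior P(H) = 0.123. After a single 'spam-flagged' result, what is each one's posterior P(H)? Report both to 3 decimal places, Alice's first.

Alice: 0.278; Bob: 0.400

The likelihood ratio for a 'spam-flagged' result is 0.956/0.201 = 4.7562.
Alice: prior odds 0.075/0.925 = 0.081081; posterior odds 0.38564; posterior probability 0.278.
Bob: prior odds 0.123/0.877 = 0.14025; posterior odds 0.66706; posterior probability 0.400.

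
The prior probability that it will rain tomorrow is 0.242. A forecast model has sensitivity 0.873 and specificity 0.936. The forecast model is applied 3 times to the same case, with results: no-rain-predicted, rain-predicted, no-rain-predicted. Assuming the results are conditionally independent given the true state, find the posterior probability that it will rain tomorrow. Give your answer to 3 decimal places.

Posterior P(H) ≈ 0.074

With H the event that it will rain tomorrow, the joint likelihood of the observed sequence is P(data|H) = 0.127·0.873·0.127 = 0.014081 and P(data|¬H) = 0.936·0.064·0.936 = 0.056070.
Bayes: P(H|data) = 0.242·0.014081 / (0.242·0.014081 + 0.758·0.056070) = 0.0034075/0.045909 = 0.0742.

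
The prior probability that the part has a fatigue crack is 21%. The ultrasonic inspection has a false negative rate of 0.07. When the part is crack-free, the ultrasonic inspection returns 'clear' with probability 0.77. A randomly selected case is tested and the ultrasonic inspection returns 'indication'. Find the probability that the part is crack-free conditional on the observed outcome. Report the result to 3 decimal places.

P(¬H | E) ≈ 0.482

Let H be the event that the part has a fatigue crack. P(H) = 0.21, so P(¬H) = 0.79. With E the 'indication' result, P(E|H) = 0.93 and P(E|¬H) = 0.23.
P(E) = 0.93·0.21 + 0.23·0.79 = 0.19530 + 0.18170 = 0.37700.
By Bayes' theorem, P(H|E) = 0.19530 / 0.37700 = 0.518. Hence P(¬H|E) = 1 − 0.518 = 0.482.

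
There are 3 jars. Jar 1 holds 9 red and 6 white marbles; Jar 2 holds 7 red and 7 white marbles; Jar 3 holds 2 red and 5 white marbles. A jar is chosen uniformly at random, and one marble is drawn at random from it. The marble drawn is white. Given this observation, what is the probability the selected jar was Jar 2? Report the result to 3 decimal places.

Tabulate prior·likelihood by source: [1] prior 0.333333, lik 0.4, product 0.1333; [2] prior 0.333333, lik 0.5, product 0.1667; [3] prior 0.333333, lik 0.7143, product 0.2381.
Normalizing constant = 0.53810; the posterior for Jar 2 is its product over the sum, 0.1667/0.53810 = 0.310.

Posterior probability ≈ 0.310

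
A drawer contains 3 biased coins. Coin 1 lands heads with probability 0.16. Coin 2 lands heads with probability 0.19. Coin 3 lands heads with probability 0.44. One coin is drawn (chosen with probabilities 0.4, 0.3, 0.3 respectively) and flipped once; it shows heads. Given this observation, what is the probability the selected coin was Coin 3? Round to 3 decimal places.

Posterior probability ≈ 0.522

P(heads|C1) = 0.16; P(heads|C2) = 0.19; P(heads|C3) = 0.44.
Prior × likelihood for each source: 0.4·0.16=0.06400, 0.3·0.19=0.05700, 0.3·0.44=0.1320. Summing gives P(heads) = 0.25300.
P(Coin 3 | heads) = 0.1320 / 0.25300 = 0.522.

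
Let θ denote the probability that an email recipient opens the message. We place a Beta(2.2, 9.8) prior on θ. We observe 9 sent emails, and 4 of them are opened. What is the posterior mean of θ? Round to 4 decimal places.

Posterior mean ≈ 0.2952

The binomial likelihood is conjugate to the Beta prior: with 4 successes and 5 failures, the posterior is Beta(2.2+4, 9.8+5) = Beta(6.2, 14.8).
Posterior mean = α/(α+β) = 6.2/21 = 0.2952.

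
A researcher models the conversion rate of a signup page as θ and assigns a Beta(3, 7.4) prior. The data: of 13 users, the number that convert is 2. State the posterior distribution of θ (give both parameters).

Posterior: Beta(5, 18.4)

Observing 2 successes and 11 failures updates Beta(3, 7.4) by adding the success and failure counts to the two shape parameters: α = 3+2 = 5, β = 7.4+11 = 18.4.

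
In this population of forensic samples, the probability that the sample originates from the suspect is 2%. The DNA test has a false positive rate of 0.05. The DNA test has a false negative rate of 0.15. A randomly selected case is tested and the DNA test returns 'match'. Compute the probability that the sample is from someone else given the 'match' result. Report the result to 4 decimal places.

Write H for 'the sample originates from the suspect'. Prior odds H:¬H = 0.02/0.98 = 0.020408. For the 'match' outcome, the likelihood ratio is 0.85/0.05 = 17.000.
Posterior odds = 0.020408 × 17.000 = 0.34694, so P(H|E) = 0.34694/(1+0.34694) = 0.2576. Then P(¬H|E) = 1 − 0.2576 = 0.7424.

P(¬H | E) ≈ 0.7424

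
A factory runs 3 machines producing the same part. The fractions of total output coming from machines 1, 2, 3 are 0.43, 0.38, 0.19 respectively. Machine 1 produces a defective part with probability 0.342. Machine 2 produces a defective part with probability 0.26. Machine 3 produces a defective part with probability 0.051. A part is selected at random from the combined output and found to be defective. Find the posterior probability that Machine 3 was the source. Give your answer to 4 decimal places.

Posterior probability ≈ 0.0379

Tabulate prior·likelihood by source: [1] prior 0.43, lik 0.342, product 0.1471; [2] prior 0.38, lik 0.26, product 0.09880; [3] prior 0.19, lik 0.051, product 0.009690.
Normalizing constant = 0.25555; the posterior for Machine 3 is its product over the sum, 0.009690/0.25555 = 0.0379.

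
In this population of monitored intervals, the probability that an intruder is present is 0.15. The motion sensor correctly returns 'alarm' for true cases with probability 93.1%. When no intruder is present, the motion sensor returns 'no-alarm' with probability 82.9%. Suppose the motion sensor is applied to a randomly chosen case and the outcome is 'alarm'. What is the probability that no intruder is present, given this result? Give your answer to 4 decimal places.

P(¬H | E) ≈ 0.5100

Write H for 'an intruder is present'. Prior odds H:¬H = 0.15/0.85 = 0.17647. For the 'alarm' outcome, the likelihood ratio is 0.931/0.171 = 5.4444.
Posterior odds = 0.17647 × 5.4444 = 0.96078, so P(H|E) = 0.96078/(1+0.96078) = 0.4900. Then P(¬H|E) = 1 − 0.4900 = 0.5100.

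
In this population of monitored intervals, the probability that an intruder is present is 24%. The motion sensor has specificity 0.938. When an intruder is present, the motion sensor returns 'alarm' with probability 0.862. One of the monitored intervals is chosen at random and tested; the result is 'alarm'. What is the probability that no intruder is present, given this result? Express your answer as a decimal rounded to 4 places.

P(¬H | E) ≈ 0.1855

Write H for 'an intruder is present'. Prior odds H:¬H = 0.24/0.76 = 0.31579. For the 'alarm' outcome, the likelihood ratio is 0.862/0.062 = 13.903.
Posterior odds = 0.31579 × 13.903 = 4.3905, so P(H|E) = 4.3905/(1+4.3905) = 0.8145. Then P(¬H|E) = 1 − 0.8145 = 0.1855.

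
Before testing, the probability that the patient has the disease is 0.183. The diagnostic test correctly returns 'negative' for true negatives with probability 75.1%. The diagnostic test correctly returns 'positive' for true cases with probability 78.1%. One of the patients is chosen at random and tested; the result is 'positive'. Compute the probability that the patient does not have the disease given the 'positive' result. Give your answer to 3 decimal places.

P(¬H | E) ≈ 0.587

Write H for 'the patient has the disease'. Prior odds H:¬H = 0.183/0.817 = 0.22399. For the 'positive' outcome, the likelihood ratio is 0.781/0.249 = 3.1365.
Posterior odds = 0.22399 × 3.1365 = 0.70256, so P(H|E) = 0.70256/(1+0.70256) = 0.413. Then P(¬H|E) = 1 − 0.413 = 0.587.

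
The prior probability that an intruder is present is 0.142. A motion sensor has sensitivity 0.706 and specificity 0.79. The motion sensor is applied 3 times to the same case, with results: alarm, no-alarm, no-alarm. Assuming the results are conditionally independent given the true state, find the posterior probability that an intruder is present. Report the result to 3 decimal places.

Posterior P(H) ≈ 0.072

With H the event that an intruder is present, the joint likelihood of the observed sequence is P(data|H) = 0.706·0.294·0.294 = 0.061024 and P(data|¬H) = 0.21·0.79·0.79 = 0.13106.
Bayes: P(H|data) = 0.142·0.061024 / (0.142·0.061024 + 0.858·0.13106) = 0.0086654/0.12112 = 0.0715.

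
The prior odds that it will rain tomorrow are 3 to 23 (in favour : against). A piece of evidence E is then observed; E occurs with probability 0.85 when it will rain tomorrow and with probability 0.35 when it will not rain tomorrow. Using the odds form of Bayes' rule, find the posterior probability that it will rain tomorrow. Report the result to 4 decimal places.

Posterior probability ≈ 0.2406

Prior odds = 3/23 = 0.13043. In log-odds, ln(0.13043) = -2.0369.
Add log likelihood ratio: ln(2.4286) = 0.88730.
Posterior log-odds = -1.1496, so posterior odds = exp(-1.1496) = 0.31677. Converting, P(H|E) = 0.31677/1.3168 = 0.2406.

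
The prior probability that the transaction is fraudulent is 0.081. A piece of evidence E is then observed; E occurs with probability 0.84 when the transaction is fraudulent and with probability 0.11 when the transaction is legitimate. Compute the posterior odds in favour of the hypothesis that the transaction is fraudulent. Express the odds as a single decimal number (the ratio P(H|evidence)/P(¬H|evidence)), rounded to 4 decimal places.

Prior odds = 0.081/(1−0.081) = 0.088139.
Likelihood ratio for E = 0.84/0.11 = 7.6364.
Posterior odds = prior odds × LR = 0.67306.

Posterior odds ≈ 0.6731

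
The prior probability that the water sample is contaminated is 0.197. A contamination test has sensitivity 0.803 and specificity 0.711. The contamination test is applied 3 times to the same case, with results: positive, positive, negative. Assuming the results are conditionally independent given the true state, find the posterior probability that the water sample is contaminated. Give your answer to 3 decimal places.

Posterior P(H) ≈ 0.344

With H the event that the water sample is contaminated, the joint likelihood of the observed sequence is P(data|H) = 0.803·0.803·0.197 = 0.12703 and P(data|¬H) = 0.289·0.289·0.711 = 0.059383.
Bayes: P(H|data) = 0.197·0.12703 / (0.197·0.12703 + 0.803·0.059383) = 0.025024/0.072709 = 0.3442.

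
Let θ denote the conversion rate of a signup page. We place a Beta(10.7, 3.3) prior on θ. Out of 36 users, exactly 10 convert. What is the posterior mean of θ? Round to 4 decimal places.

Observing 10 successes and 26 failures updates Beta(10.7, 3.3) by adding the success and failure counts to the two shape parameters: α = 10.7+10 = 20.7, β = 3.3+26 = 29.3.
E[θ | data] = 20.7/(20.7+29.3) = 0.4140.

Posterior mean ≈ 0.4140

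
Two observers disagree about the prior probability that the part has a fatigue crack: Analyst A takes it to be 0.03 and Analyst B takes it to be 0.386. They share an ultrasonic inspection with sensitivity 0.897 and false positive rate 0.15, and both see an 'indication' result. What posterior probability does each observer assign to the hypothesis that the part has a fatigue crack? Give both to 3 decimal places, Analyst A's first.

P('+'|H) = 0.897, P('+'|¬H) = 0.15.
Analyst A: numerator 0.897·0.03 = 0.026910; evidence = 0.026910+0.15·0.97 = 0.17241; posterior = 0.156.
Analyst B: numerator 0.897·0.386 = 0.34624; evidence = 0.34624+0.15·0.614 = 0.43834; posterior = 0.790.

Analyst A: 0.156; Analyst B: 0.790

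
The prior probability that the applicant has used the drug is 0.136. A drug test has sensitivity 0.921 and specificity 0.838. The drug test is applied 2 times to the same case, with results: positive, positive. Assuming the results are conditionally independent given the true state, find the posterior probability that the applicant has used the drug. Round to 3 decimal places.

Posterior P(H) ≈ 0.836

With H the event that the applicant has used the drug, the joint likelihood of the observed sequence is P(data|H) = 0.921·0.921 = 0.84824 and P(data|¬H) = 0.162·0.162 = 0.026244.
Bayes: P(H|data) = 0.136·0.84824 / (0.136·0.84824 + 0.864·0.026244) = 0.11536/0.13804 = 0.8357.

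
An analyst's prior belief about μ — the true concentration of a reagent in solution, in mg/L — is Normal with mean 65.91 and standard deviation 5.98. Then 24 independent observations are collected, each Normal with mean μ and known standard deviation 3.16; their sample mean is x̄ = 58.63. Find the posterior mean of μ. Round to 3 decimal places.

Posterior mean ≈ 58.714

With known σ, the Normal prior is conjugate. Weight on the data is w = (n/σ²)/(n/σ² + 1/τ₀²) = 2.40346/(2.40346+0.0279639) = 0.98850.
Posterior mean = w·x̄ + (1−w)·μ₀ = 0.98850·58.63 + 0.011501·65.91 = 58.714.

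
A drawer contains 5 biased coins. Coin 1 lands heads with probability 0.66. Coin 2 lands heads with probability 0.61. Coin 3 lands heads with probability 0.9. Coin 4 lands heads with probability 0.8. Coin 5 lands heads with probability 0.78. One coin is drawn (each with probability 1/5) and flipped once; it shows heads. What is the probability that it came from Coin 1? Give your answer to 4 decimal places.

Tabulate prior·likelihood by source: [1] prior 0.2, lik 0.66, product 0.1320; [2] prior 0.2, lik 0.61, product 0.1220; [3] prior 0.2, lik 0.9, product 0.1800; [4] prior 0.2, lik 0.8, product 0.1600; [5] prior 0.2, lik 0.78, product 0.1560.
Normalizing constant = 0.75000; the posterior for Coin 1 is its product over the sum, 0.1320/0.75000 = 0.1760.

Posterior probability ≈ 0.1760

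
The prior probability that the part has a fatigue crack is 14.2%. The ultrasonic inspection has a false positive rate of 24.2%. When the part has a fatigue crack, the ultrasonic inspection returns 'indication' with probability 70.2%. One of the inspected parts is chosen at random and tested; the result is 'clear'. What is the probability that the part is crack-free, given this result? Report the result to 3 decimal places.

P(¬H | E) ≈ 0.939

Write H for 'the part has a fatigue crack'. Prior odds H:¬H = 0.142/0.858 = 0.16550. For the 'clear' outcome, the likelihood ratio is 0.298/0.758 = 0.39314.
Posterior odds = 0.16550 × 0.39314 = 0.065065, so P(H|E) = 0.065065/(1+0.065065) = 0.061. Then P(¬H|E) = 1 − 0.061 = 0.939.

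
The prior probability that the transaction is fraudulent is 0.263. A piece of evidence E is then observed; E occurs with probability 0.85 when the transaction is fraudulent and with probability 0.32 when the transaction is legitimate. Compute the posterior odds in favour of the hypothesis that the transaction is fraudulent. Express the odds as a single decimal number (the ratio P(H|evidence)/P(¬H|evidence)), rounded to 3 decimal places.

Posterior odds ≈ 0.948

Prior odds = 0.263/(1−0.263) = 0.35685.
Likelihood ratio for E = 0.85/0.32 = 2.6562.
Posterior odds = prior odds × LR = 0.94789.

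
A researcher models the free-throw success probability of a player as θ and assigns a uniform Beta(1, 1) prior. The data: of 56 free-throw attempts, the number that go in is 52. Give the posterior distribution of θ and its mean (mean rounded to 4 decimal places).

The binomial likelihood is conjugate to the Beta prior: with 52 successes and 4 failures, the posterior is Beta(1+52, 1+4) = Beta(53, 5).
Posterior mean = α/(α+β) = 53/58 = 0.9138.

Posterior: Beta(53, 5); mean ≈ 0.9138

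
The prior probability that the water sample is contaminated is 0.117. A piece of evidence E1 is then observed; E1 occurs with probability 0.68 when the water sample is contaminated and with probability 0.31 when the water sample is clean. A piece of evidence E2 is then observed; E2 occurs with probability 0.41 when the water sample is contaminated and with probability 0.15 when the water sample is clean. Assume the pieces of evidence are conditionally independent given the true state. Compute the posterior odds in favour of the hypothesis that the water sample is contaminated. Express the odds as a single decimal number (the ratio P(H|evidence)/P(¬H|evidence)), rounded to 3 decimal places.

Prior odds = 0.117/(1−0.117) = 0.13250. In log-odds, ln(0.13250) = -2.0212.
Add log likelihood ratios: ln(2.1935) + ln(2.7333) = 1.7910.
Posterior log-odds = -0.23011, so posterior odds = exp(-0.23011) = 0.79445.

Posterior odds ≈ 0.794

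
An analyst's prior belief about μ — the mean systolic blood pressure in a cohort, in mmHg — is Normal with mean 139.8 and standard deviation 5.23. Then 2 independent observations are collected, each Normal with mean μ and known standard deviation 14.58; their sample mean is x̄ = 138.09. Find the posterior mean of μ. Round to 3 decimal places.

With known σ, the Normal prior is conjugate. Weight on the data is w = (n/σ²)/(n/σ² + 1/τ₀²) = 0.00940838/(0.00940838+0.0365592) = 0.20467.
Posterior mean = w·x̄ + (1−w)·μ₀ = 0.20467·138.09 + 0.79533·139.8 = 139.450.

Posterior mean ≈ 139.450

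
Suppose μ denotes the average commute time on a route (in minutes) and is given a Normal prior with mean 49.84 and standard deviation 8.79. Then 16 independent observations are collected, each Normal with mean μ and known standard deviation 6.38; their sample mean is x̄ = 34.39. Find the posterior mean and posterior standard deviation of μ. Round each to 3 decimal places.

With known σ, the Normal prior is conjugate. Weight on the data is w = (n/σ²)/(n/σ² + 1/τ₀²) = 0.393078/(0.393078+0.0129426) = 0.96812.
Posterior mean = w·x̄ + (1−w)·μ₀ = 0.96812·34.39 + 0.031877·49.84 = 34.882. Posterior variance = 1/(0.393078+0.0129426) = 2.46293, so SD = 1.569.

Posterior mean ≈ 34.882; posterior SD ≈ 1.569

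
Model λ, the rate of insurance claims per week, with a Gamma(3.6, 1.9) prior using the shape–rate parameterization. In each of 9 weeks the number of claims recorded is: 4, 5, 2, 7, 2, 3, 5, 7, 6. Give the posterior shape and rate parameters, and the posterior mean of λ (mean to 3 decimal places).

Total count ∑xᵢ = 41 over n = 9 weeks.
Gamma is conjugate to the Poisson likelihood: posterior is Gamma(shape = 3.6+41 = 44.6, rate = 1.9+9 = 10.9).
E[λ | data] = 44.6/10.9 = 4.092.

Posterior: Gamma(shape=44.6, rate=10.9); mean ≈ 4.092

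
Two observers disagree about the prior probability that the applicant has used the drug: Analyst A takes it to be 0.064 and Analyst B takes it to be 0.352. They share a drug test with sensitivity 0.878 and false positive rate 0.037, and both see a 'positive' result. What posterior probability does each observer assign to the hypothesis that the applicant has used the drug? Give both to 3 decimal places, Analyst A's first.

P('+'|H) = 0.878, P('+'|¬H) = 0.037.
Analyst A: numerator 0.878·0.064 = 0.056192; evidence = 0.056192+0.037·0.936 = 0.090824; posterior = 0.619.
Analyst B: numerator 0.878·0.352 = 0.30906; evidence = 0.30906+0.037·0.648 = 0.33303; posterior = 0.928.

Analyst A: 0.619; Analyst B: 0.928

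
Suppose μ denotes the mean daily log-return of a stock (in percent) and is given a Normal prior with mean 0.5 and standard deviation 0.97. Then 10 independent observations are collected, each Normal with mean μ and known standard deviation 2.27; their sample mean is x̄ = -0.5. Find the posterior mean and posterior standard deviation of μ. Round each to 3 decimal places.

With known σ, the Normal prior is conjugate. Weight on the data is w = (n/σ²)/(n/σ² + 1/τ₀²) = 1.94065/(1.94065+1.06281) = 0.64614.
Posterior mean = w·x̄ + (1−w)·μ₀ = 0.64614·-0.5 + 0.35386·0.5 = -0.146. Posterior variance = 1/(1.94065+1.06281) = 0.332949, so SD = 0.577.

Posterior mean ≈ -0.146; posterior SD ≈ 0.577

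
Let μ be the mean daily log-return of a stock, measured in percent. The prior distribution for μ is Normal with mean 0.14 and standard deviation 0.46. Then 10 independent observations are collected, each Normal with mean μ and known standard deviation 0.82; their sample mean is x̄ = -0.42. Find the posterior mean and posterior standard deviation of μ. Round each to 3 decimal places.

Posterior mean ≈ -0.285; posterior SD ≈ 0.226

Prior precision 1/τ₀² = 1/0.46² = 4.72590; data precision n/σ² = 10/0.82² = 14.8721.
Posterior precision = 4.72590 + 14.8721 = 19.5980, giving posterior SD = 1/√19.5980 = 0.226.
Posterior mean = (4.72590·0.14 + 14.8721·-0.42) / 19.5980 = -0.285.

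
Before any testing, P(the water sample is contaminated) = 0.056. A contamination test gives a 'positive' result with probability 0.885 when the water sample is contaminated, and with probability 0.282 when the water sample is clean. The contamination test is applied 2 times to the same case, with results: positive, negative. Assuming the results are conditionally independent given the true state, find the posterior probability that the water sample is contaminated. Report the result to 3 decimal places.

Posterior P(H) ≈ 0.029

With H the event that the water sample is contaminated, the joint likelihood of the observed sequence is P(data|H) = 0.885·0.115 = 0.10178 and P(data|¬H) = 0.282·0.718 = 0.20248.
Bayes: P(H|data) = 0.056·0.10178 / (0.056·0.10178 + 0.944·0.20248) = 0.0056994/0.19684 = 0.0290.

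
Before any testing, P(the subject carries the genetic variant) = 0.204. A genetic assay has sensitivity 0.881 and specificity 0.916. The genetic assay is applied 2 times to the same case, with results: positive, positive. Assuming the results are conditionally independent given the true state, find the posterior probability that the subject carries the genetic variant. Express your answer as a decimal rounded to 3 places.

Posterior P(H) ≈ 0.966

With H the event that the subject carries the genetic variant, the joint likelihood of the observed sequence is P(data|H) = 0.881·0.881 = 0.77616 and P(data|¬H) = 0.084·0.084 = 0.0070560.
Bayes: P(H|data) = 0.204·0.77616 / (0.204·0.77616 + 0.796·0.0070560) = 0.15834/0.16395 = 0.9657.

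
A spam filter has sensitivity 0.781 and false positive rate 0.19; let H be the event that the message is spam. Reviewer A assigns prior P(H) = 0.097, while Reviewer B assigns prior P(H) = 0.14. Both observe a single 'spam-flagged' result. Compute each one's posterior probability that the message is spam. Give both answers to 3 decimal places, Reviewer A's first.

The likelihood ratio for a 'spam-flagged' result is 0.781/0.19 = 4.1105.
Reviewer A: prior odds 0.097/0.903 = 0.10742; posterior odds 0.44155; posterior probability 0.306.
Reviewer B: prior odds 0.14/0.86 = 0.16279; posterior odds 0.66916; posterior probability 0.401.

Reviewer A: 0.306; Reviewer B: 0.401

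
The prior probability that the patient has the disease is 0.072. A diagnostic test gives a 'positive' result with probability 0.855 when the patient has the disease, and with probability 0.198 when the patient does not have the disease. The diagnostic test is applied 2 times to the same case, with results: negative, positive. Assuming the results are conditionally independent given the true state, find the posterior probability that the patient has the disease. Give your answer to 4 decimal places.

Posterior P(H) ≈ 0.0571

Let H be the event that the patient has the disease; start with P(H) = 0.072. P('positive'|H) = 0.855, P('positive'|¬H) = 0.198.
Update on result 1 ('negative'): P(H) ← 0.145·0.0720 / (0.145·0.0720 + 0.802·0.9280) = 0.010440/0.75470 = 0.0138.
Update on result 2 ('positive'): P(H) ← 0.855·0.0138 / (0.855·0.0138 + 0.198·0.9862) = 0.011828/0.20709 = 0.0571.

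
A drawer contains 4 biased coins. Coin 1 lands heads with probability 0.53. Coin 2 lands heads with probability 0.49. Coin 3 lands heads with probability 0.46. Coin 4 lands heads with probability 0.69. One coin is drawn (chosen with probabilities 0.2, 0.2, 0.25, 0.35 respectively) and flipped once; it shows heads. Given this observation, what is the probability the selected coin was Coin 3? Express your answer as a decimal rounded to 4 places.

P(heads|C1) = 0.53; P(heads|C2) = 0.49; P(heads|C3) = 0.46; P(heads|C4) = 0.69.
Prior × likelihood for each source: 0.2·0.53=0.1060, 0.2·0.49=0.09800, 0.25·0.46=0.1150, 0.35·0.69=0.2415. Summing gives P(heads) = 0.56050.
P(Coin 3 | heads) = 0.1150 / 0.56050 = 0.2052.

Posterior probability ≈ 0.2052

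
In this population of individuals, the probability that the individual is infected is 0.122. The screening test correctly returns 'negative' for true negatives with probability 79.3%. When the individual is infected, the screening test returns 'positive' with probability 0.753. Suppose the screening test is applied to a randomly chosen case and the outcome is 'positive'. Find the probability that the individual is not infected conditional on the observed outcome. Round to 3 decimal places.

Let H be the event that the individual is infected. P(H) = 0.122, so P(¬H) = 0.878. With E the 'positive' result, P(E|H) = 0.753 and P(E|¬H) = 0.207.
P(E) = 0.753·0.122 + 0.207·0.878 = 0.091866 + 0.18175 = 0.27361.
By Bayes' theorem, P(H|E) = 0.091866 / 0.27361 = 0.336. Hence P(¬H|E) = 1 − 0.336 = 0.664.

P(¬H | E) ≈ 0.664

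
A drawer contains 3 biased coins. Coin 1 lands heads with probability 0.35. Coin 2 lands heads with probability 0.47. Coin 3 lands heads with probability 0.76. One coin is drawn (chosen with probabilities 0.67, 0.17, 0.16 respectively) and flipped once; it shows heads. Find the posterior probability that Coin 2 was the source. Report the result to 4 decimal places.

Tabulate prior·likelihood by source: [1] prior 0.67, lik 0.35, product 0.2345; [2] prior 0.17, lik 0.47, product 0.07990; [3] prior 0.16, lik 0.76, product 0.1216.
Normalizing constant = 0.43600; the posterior for Coin 2 is its product over the sum, 0.07990/0.43600 = 0.1833.

Posterior probability ≈ 0.1833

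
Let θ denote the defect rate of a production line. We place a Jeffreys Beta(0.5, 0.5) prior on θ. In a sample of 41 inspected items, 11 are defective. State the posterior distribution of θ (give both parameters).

Posterior: Beta(11.5, 30.5)

The binomial likelihood is conjugate to the Beta prior: with 11 successes and 30 failures, the posterior is Beta(0.5+11, 0.5+30) = Beta(11.5, 30.5).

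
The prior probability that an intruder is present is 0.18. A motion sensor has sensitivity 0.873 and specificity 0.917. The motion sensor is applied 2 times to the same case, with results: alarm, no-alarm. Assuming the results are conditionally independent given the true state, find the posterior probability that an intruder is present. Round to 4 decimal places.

Posterior P(H) ≈ 0.2423

With H the event that an intruder is present, the joint likelihood of the observed sequence is P(data|H) = 0.873·0.127 = 0.11087 and P(data|¬H) = 0.083·0.917 = 0.076111.
Bayes: P(H|data) = 0.18·0.11087 / (0.18·0.11087 + 0.82·0.076111) = 0.019957/0.082368 = 0.2423.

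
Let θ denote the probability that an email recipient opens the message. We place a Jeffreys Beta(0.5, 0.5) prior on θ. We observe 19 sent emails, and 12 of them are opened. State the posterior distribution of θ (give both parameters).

Posterior: Beta(12.5, 7.5)

Observing 12 successes and 7 failures updates Beta(0.5, 0.5) by adding the success and failure counts to the two shape parameters: α = 0.5+12 = 12.5, β = 0.5+7 = 7.5.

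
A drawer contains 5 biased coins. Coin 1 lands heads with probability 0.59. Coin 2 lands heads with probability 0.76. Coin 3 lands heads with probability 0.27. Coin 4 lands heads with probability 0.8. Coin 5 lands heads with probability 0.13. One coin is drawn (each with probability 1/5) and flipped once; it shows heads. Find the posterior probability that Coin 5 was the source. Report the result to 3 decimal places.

Posterior probability ≈ 0.051

Tabulate prior·likelihood by source: [1] prior 0.2, lik 0.59, product 0.1180; [2] prior 0.2, lik 0.76, product 0.1520; [3] prior 0.2, lik 0.27, product 0.05400; [4] prior 0.2, lik 0.8, product 0.1600; [5] prior 0.2, lik 0.13, product 0.02600.
Normalizing constant = 0.51000; the posterior for Coin 5 is its product over the sum, 0.02600/0.51000 = 0.051.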